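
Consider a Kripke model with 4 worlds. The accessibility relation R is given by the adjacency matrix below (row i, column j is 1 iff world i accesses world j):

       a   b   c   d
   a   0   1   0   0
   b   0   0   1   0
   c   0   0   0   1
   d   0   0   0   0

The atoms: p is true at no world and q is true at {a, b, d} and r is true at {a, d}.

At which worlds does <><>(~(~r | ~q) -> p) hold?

a: successors {b}; <>(~(~r | ~q) -> p) there: b:T. ✓
b: successors {c}; <>(~(~r | ~q) -> p) there: c:F. ✗
c: successors {d}; <>(~(~r | ~q) -> p) there: d:F. ✗
d: no successors, so <><>(~(~r | ~q) -> p) fails. ✗

{a}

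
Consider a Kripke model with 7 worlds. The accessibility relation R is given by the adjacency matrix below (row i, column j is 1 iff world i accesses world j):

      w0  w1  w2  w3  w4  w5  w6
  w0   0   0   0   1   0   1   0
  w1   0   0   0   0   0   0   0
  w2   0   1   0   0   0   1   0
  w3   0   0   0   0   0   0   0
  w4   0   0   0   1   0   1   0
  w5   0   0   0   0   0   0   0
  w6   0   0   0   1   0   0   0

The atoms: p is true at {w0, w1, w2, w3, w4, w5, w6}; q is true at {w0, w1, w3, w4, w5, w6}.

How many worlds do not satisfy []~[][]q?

4

w0: successors {w3, w5}; ~[][]q there: w3:F, w5:F. ✗
w1: no successors, so []~[][]q holds vacuously. ✓
w2: successors {w1, w5}; ~[][]q there: w1:F, w5:F. ✗
w3: no successors, so []~[][]q holds vacuously. ✓
w4: successors {w3, w5}; ~[][]q there: w3:F, w5:F. ✗
w5: no successors, so []~[][]q holds vacuously. ✓
w6: successors {w3}; ~[][]q there: w3:F. ✗
Satisfying worlds: {w1, w3, w5}.
So []~[][]q fails at the other 4 worlds.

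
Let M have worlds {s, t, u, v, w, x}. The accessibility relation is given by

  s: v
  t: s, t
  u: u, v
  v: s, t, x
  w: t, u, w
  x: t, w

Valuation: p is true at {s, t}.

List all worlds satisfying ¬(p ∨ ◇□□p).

{u, v, w, x}

s: p ∨ ◇□□p is T. ✗
t: p ∨ ◇□□p is T. ✗
u: p ∨ ◇□□p is F. ✓
v: p ∨ ◇□□p is F. ✓
w: p ∨ ◇□□p is F. ✓
x: p ∨ ◇□□p is F. ✓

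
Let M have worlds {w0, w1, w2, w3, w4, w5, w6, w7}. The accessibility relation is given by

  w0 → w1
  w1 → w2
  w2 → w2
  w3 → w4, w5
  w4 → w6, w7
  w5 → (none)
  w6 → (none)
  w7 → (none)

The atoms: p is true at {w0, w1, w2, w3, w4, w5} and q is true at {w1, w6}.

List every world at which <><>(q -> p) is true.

{w0, w1, w2, w3}

w0: successors {w1}; <>(q -> p) there: w1:T. ✓
w1: successors {w2}; <>(q -> p) there: w2:T. ✓
w2: successors {w2}; <>(q -> p) there: w2:T. ✓
w3: successors {w4, w5}; <>(q -> p) there: w4:T, w5:F. ✓
w4: successors {w6, w7}; <>(q -> p) there: w6:F, w7:F. ✗
w5: no successors, so <><>(q -> p) fails. ✗
w6: no successors, so <><>(q -> p) fails. ✗
w7: no successors, so <><>(q -> p) fails. ✗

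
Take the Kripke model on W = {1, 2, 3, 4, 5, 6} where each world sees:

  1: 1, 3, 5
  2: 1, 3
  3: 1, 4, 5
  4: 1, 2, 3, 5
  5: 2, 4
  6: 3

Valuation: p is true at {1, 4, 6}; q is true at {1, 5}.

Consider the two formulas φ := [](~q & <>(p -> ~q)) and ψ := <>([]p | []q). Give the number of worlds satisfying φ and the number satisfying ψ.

2 and 0

For [](~q & <>(p -> ~q)):
1: successors {1, 3, 5}; ~q & <>(p -> ~q) there: 1:F, 3:T, 5:F. ✗
2: successors {1, 3}; ~q & <>(p -> ~q) there: 1:F, 3:T. ✗
3: successors {1, 4, 5}; ~q & <>(p -> ~q) there: 1:F, 4:T, 5:F. ✗
4: successors {1, 2, 3, 5}; ~q & <>(p -> ~q) there: 1:F, 2:T, 3:T, 5:F. ✗
5: successors {2, 4}; ~q & <>(p -> ~q) there: 2:T, 4:T. ✓
6: successors {3}; ~q & <>(p -> ~q) there: 3:T. ✓
— 2 worlds.
For <>([]p | []q):
1: successors {1, 3, 5}; []p | []q there: 1:F, 3:F, 5:F. ✗
2: successors {1, 3}; []p | []q there: 1:F, 3:F. ✗
3: successors {1, 4, 5}; []p | []q there: 1:F, 4:F, 5:F. ✗
4: successors {1, 2, 3, 5}; []p | []q there: 1:F, 2:F, 3:F, 5:F. ✗
5: successors {2, 4}; []p | []q there: 2:F, 4:F. ✗
6: successors {3}; []p | []q there: 3:F. ✗
— 0 worlds.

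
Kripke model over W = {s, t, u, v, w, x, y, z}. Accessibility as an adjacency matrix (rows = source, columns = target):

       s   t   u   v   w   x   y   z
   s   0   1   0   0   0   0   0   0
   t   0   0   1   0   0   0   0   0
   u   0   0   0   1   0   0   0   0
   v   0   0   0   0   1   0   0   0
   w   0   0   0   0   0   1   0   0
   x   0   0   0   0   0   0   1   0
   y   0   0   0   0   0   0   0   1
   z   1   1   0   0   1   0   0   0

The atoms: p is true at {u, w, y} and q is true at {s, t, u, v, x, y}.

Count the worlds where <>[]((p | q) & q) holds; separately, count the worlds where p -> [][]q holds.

5 and 6

For <>[]((p | q) & q):
s: successors {t}; []((p | q) & q) there: t:T. ✓
t: successors {u}; []((p | q) & q) there: u:T. ✓
u: successors {v}; []((p | q) & q) there: v:F. ✗
v: successors {w}; []((p | q) & q) there: w:T. ✓
w: successors {x}; []((p | q) & q) there: x:T. ✓
x: successors {y}; []((p | q) & q) there: y:F. ✗
y: successors {z}; []((p | q) & q) there: z:F. ✗
z: successors {s, t, w}; []((p | q) & q) there: s:T, t:T, w:T. ✓
— 5 worlds.
For p -> [][]q:
s: p is F, [][]q is T. ✓
t: p is F, [][]q is T. ✓
u: p is T, [][]q is F. ✗
v: p is F, [][]q is T. ✓
w: p is T, [][]q is T. ✓
x: p is F, [][]q is F. ✓
y: p is T, [][]q is F. ✗
z: p is F, [][]q is T. ✓
— 6 worlds.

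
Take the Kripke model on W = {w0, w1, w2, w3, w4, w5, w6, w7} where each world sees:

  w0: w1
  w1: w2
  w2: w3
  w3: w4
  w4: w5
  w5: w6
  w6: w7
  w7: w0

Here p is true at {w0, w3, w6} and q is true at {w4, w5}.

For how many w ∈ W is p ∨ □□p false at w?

3

w0: p is T, □□p is F. ✓
w1: p is F, □□p is T. ✓
w2: p is F, □□p is F. ✗
w3: p is T, □□p is F. ✓
w4: p is F, □□p is T. ✓
w5: p is F, □□p is F. ✗
w6: p is T, □□p is T. ✓
w7: p is F, □□p is F. ✗
Satisfying worlds: {w0, w1, w3, w4, w6}.
So p ∨ □□p fails at the other 3 worlds.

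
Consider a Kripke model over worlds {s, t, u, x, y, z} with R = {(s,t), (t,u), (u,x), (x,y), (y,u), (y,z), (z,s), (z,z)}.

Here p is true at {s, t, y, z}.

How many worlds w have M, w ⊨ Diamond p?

s: successors {t}; p there: t:T. ✓
t: successors {u}; p there: u:F. ✗
u: successors {x}; p there: x:F. ✗
x: successors {y}; p there: y:T. ✓
y: successors {u, z}; p there: u:F, z:T. ✓
z: successors {s, z}; p there: s:T, z:T. ✓
Satisfying worlds: {s, x, y, z}.

4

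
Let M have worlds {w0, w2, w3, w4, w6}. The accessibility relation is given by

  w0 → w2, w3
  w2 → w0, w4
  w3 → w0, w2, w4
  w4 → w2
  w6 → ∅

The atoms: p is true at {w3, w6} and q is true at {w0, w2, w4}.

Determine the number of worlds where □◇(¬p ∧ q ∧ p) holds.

1

w0: successors {w2, w3}; ◇(¬p ∧ q ∧ p) there: w2:F, w3:F. ✗
w2: successors {w0, w4}; ◇(¬p ∧ q ∧ p) there: w0:F, w4:F. ✗
w3: successors {w0, w2, w4}; ◇(¬p ∧ q ∧ p) there: w0:F, w2:F, w4:F. ✗
w4: successors {w2}; ◇(¬p ∧ q ∧ p) there: w2:F. ✗
w6: no successors, so □◇(¬p ∧ q ∧ p) holds vacuously. ✓
Satisfying worlds: {w6}.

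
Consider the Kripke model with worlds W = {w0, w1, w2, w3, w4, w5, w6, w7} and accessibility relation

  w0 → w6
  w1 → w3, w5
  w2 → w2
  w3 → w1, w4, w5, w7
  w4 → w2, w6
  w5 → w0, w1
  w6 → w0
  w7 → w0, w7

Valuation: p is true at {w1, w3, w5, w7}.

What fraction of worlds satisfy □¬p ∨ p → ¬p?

w0: □¬p ∨ p is T, ¬p is T. ✓
w1: □¬p ∨ p is T, ¬p is F. ✗
w2: □¬p ∨ p is T, ¬p is T. ✓
w3: □¬p ∨ p is T, ¬p is F. ✗
w4: □¬p ∨ p is T, ¬p is T. ✓
w5: □¬p ∨ p is T, ¬p is F. ✗
w6: □¬p ∨ p is T, ¬p is T. ✓
w7: □¬p ∨ p is T, ¬p is F. ✗
That's 4 of 8 worlds, so 4/8 = 1/2.

1/2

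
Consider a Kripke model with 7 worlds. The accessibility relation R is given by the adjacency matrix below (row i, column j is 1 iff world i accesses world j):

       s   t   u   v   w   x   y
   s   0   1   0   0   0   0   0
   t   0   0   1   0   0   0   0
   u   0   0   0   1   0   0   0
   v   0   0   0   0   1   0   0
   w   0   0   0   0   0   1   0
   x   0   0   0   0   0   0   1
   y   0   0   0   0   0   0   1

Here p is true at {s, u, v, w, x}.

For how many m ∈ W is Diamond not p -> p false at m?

s: Diamond not p is T, p is T. ✓
t: Diamond not p is F, p is F. ✓
u: Diamond not p is F, p is T. ✓
v: Diamond not p is F, p is T. ✓
w: Diamond not p is F, p is T. ✓
x: Diamond not p is T, p is T. ✓
y: Diamond not p is T, p is F. ✗
Satisfying worlds: {s, t, u, v, w, x}.
So Diamond not p -> p fails at the other 1 world.

1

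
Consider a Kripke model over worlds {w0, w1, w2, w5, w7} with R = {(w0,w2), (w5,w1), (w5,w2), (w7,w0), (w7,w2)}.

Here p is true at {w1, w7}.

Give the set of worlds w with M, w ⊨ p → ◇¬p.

{w0, w2, w5, w7}

w0: p is F, ◇¬p is T. ✓
w1: p is T, ◇¬p is F. ✗
w2: p is F, ◇¬p is F. ✓
w5: p is F, ◇¬p is T. ✓
w7: p is T, ◇¬p is T. ✓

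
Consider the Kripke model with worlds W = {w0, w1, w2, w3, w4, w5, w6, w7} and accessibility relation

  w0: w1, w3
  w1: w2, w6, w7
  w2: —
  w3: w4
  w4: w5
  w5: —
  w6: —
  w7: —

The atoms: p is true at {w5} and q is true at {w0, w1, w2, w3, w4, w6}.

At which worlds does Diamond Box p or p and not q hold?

w0: Diamond Box p is F, p and not q is F. ✗
w1: Diamond Box p is T, p and not q is F. ✓
w2: Diamond Box p is F, p and not q is F. ✗
w3: Diamond Box p is T, p and not q is F. ✓
w4: Diamond Box p is T, p and not q is F. ✓
w5: Diamond Box p is F, p and not q is T. ✓
w6: Diamond Box p is F, p and not q is F. ✗
w7: Diamond Box p is F, p and not q is F. ✗

{w1, w3, w4, w5}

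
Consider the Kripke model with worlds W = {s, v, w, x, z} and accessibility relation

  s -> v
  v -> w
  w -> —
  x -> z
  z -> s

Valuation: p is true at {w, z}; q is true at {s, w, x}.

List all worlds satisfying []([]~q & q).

{v, w, z}

s: successors {v}; []~q & q there: v:F. ✗
v: successors {w}; []~q & q there: w:T. ✓
w: no successors, so []([]~q & q) holds vacuously. ✓
x: successors {z}; []~q & q there: z:F. ✗
z: successors {s}; []~q & q there: s:T. ✓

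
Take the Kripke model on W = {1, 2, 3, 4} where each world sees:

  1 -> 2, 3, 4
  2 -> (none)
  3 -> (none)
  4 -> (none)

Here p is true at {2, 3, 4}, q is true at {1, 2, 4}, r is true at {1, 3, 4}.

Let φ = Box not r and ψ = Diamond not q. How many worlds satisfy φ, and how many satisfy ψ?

3 and 1

For Box not r:
1: successors {2, 3, 4}; not r there: 2:T, 3:F, 4:F. ✗
2: no successors, so Box not r holds vacuously. ✓
3: no successors, so Box not r holds vacuously. ✓
4: no successors, so Box not r holds vacuously. ✓
— 3 worlds.
For Diamond not q:
1: successors {2, 3, 4}; not q there: 2:F, 3:T, 4:F. ✓
2: no successors, so Diamond not q fails. ✗
3: no successors, so Diamond not q fails. ✗
4: no successors, so Diamond not q fails. ✗
— 1 world.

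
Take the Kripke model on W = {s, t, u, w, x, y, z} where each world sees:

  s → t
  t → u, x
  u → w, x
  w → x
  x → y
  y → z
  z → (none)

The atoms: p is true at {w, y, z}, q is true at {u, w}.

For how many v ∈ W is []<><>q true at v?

s: successors {t}; <><>q there: t:T. ✓
t: successors {u, x}; <><>q there: u:F, x:F. ✗
u: successors {w, x}; <><>q there: w:F, x:F. ✗
w: successors {x}; <><>q there: x:F. ✗
x: successors {y}; <><>q there: y:F. ✗
y: successors {z}; <><>q there: z:F. ✗
z: no successors, so []<><>q holds vacuously. ✓
Satisfying worlds: {s, z}.

2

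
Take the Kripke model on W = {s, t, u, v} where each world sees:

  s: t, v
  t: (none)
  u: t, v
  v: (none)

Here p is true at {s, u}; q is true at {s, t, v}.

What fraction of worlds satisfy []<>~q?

1/2

s: successors {t, v}; <>~q there: t:F, v:F. ✗
t: no successors, so []<>~q holds vacuously. ✓
u: successors {t, v}; <>~q there: t:F, v:F. ✗
v: no successors, so []<>~q holds vacuously. ✓
That's 2 of 4 worlds, so 2/4 = 1/2.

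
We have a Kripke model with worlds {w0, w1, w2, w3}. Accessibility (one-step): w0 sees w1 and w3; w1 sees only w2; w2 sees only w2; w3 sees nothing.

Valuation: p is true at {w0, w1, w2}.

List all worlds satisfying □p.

{w1, w2, w3}

w0: successors {w1, w3}; p there: w1:T, w3:F. ✗
w1: successors {w2}; p there: w2:T. ✓
w2: successors {w2}; p there: w2:T. ✓
w3: no successors, so □p holds vacuously. ✓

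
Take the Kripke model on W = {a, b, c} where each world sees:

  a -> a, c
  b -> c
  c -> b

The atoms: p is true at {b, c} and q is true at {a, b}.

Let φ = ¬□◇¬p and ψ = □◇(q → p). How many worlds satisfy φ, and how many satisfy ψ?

For ¬□◇¬p:
a: □◇¬p is F. ✓
b: □◇¬p is F. ✓
c: □◇¬p is F. ✓
— 3 worlds.
For □◇(q → p):
a: successors {a, c}; ◇(q → p) there: a:T, c:T. ✓
b: successors {c}; ◇(q → p) there: c:T. ✓
c: successors {b}; ◇(q → p) there: b:T. ✓
— 3 worlds.

3 and 3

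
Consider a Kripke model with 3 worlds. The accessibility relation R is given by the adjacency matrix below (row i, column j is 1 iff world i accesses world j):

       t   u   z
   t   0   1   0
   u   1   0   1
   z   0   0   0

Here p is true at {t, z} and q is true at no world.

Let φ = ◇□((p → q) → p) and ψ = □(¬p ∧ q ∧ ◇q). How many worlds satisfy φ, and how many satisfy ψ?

2 and 1

For ◇□((p → q) → p):
t: successors {u}; □((p → q) → p) there: u:T. ✓
u: successors {t, z}; □((p → q) → p) there: t:F, z:T. ✓
z: no successors, so ◇□((p → q) → p) fails. ✗
— 2 worlds.
For □(¬p ∧ q ∧ ◇q):
t: successors {u}; ¬p ∧ q ∧ ◇q there: u:F. ✗
u: successors {t, z}; ¬p ∧ q ∧ ◇q there: t:F, z:F. ✗
z: no successors, so □(¬p ∧ q ∧ ◇q) holds vacuously. ✓
— 1 world.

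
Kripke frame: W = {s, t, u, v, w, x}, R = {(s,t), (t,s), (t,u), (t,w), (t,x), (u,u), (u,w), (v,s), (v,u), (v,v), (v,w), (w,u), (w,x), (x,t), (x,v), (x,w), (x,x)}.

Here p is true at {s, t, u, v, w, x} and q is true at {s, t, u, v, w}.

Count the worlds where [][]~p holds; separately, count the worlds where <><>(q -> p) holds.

For [][]~p:
s: successors {t}; []~p there: t:F. ✗
t: successors {s, u, w, x}; []~p there: s:F, u:F, w:F, x:F. ✗
u: successors {u, w}; []~p there: u:F, w:F. ✗
v: successors {s, u, v, w}; []~p there: s:F, u:F, v:F, w:F. ✗
w: successors {u, x}; []~p there: u:F, x:F. ✗
x: successors {t, v, w, x}; []~p there: t:F, v:F, w:F, x:F. ✗
— 0 worlds.
For <><>(q -> p):
s: successors {t}; <>(q -> p) there: t:T. ✓
t: successors {s, u, w, x}; <>(q -> p) there: s:T, u:T, w:T, x:T. ✓
u: successors {u, w}; <>(q -> p) there: u:T, w:T. ✓
v: successors {s, u, v, w}; <>(q -> p) there: s:T, u:T, v:T, w:T. ✓
w: successors {u, x}; <>(q -> p) there: u:T, x:T. ✓
x: successors {t, v, w, x}; <>(q -> p) there: t:T, v:T, w:T, x:T. ✓
— 6 worlds.

0 and 6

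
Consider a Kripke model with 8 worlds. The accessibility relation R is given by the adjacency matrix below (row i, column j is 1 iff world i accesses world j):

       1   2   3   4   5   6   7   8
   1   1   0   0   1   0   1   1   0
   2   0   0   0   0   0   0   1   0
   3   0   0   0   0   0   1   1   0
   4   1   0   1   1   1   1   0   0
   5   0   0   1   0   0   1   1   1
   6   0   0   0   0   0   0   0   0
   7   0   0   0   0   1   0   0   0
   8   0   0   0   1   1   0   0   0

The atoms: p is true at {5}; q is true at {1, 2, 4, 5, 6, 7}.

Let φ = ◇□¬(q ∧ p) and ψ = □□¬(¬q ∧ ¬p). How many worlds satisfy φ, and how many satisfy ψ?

6 and 4

For ◇□¬(q ∧ p):
1: successors {1, 4, 6, 7}; □¬(q ∧ p) there: 1:T, 4:F, 6:T, 7:F. ✓
2: successors {7}; □¬(q ∧ p) there: 7:F. ✗
3: successors {6, 7}; □¬(q ∧ p) there: 6:T, 7:F. ✓
4: successors {1, 3, 4, 5, 6}; □¬(q ∧ p) there: 1:T, 3:T, 4:F, 5:T, 6:T. ✓
5: successors {3, 6, 7, 8}; □¬(q ∧ p) there: 3:T, 6:T, 7:F, 8:F. ✓
6: no successors, so ◇□¬(q ∧ p) fails. ✗
7: successors {5}; □¬(q ∧ p) there: 5:T. ✓
8: successors {4, 5}; □¬(q ∧ p) there: 4:F, 5:T. ✓
— 6 worlds.
For □□¬(¬q ∧ ¬p):
1: successors {1, 4, 6, 7}; □¬(¬q ∧ ¬p) there: 1:T, 4:F, 6:T, 7:T. ✗
2: successors {7}; □¬(¬q ∧ ¬p) there: 7:T. ✓
3: successors {6, 7}; □¬(¬q ∧ ¬p) there: 6:T, 7:T. ✓
4: successors {1, 3, 4, 5, 6}; □¬(¬q ∧ ¬p) there: 1:T, 3:T, 4:F, 5:F, 6:T. ✗
5: successors {3, 6, 7, 8}; □¬(¬q ∧ ¬p) there: 3:T, 6:T, 7:T, 8:T. ✓
6: no successors, so □□¬(¬q ∧ ¬p) holds vacuously. ✓
7: successors {5}; □¬(¬q ∧ ¬p) there: 5:F. ✗
8: successors {4, 5}; □¬(¬q ∧ ¬p) there: 4:F, 5:F. ✗
— 4 worlds.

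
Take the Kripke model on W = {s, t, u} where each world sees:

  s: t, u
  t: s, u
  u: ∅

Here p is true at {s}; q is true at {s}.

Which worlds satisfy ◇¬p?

s: successors {t, u}; ¬p there: t:T, u:T. ✓
t: successors {s, u}; ¬p there: s:F, u:T. ✓
u: no successors, so ◇¬p fails. ✗

{s, t}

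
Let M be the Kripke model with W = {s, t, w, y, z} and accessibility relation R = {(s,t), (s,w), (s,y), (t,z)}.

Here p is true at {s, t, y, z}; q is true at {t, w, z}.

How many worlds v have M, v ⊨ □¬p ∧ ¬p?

1

s: □¬p is F, ¬p is F. ✗
t: □¬p is F, ¬p is F. ✗
w: □¬p is T, ¬p is T. ✓
y: □¬p is T, ¬p is F. ✗
z: □¬p is T, ¬p is F. ✗
Satisfying worlds: {w}.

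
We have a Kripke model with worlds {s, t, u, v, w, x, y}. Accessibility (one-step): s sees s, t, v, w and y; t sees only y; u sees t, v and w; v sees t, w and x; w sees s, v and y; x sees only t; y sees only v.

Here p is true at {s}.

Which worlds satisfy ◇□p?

∅

s: successors {s, t, v, w, y}; □p there: s:F, t:F, v:F, w:F, y:F. ✗
t: successors {y}; □p there: y:F. ✗
u: successors {t, v, w}; □p there: t:F, v:F, w:F. ✗
v: successors {t, w, x}; □p there: t:F, w:F, x:F. ✗
w: successors {s, v, y}; □p there: s:F, v:F, y:F. ✗
x: successors {t}; □p there: t:F. ✗
y: successors {v}; □p there: v:F. ✗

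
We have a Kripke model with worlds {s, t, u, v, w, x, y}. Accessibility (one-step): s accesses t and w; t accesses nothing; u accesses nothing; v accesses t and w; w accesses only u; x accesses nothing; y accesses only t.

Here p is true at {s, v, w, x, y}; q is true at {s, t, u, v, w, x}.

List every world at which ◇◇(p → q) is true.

s: successors {t, w}; ◇(p → q) there: t:F, w:T. ✓
t: no successors, so ◇◇(p → q) fails. ✗
u: no successors, so ◇◇(p → q) fails. ✗
v: successors {t, w}; ◇(p → q) there: t:F, w:T. ✓
w: successors {u}; ◇(p → q) there: u:F. ✗
x: no successors, so ◇◇(p → q) fails. ✗
y: successors {t}; ◇(p → q) there: t:F. ✗

{s, v}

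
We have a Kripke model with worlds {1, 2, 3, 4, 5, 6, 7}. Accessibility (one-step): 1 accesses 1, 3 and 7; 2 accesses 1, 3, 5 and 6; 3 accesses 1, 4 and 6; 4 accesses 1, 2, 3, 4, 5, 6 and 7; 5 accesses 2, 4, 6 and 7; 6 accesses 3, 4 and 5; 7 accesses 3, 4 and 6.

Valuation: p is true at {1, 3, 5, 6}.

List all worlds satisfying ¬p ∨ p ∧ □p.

{2, 4, 7}

1: ¬p is F, p ∧ □p is F. ✗
2: ¬p is T, p ∧ □p is F. ✓
3: ¬p is F, p ∧ □p is F. ✗
4: ¬p is T, p ∧ □p is F. ✓
5: ¬p is F, p ∧ □p is F. ✗
6: ¬p is F, p ∧ □p is F. ✗
7: ¬p is T, p ∧ □p is F. ✓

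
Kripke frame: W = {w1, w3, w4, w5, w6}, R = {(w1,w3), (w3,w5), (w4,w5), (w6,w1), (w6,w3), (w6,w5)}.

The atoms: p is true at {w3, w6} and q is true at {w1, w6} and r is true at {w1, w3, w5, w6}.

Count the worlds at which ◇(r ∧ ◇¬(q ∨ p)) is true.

2

w1: successors {w3}; r ∧ ◇¬(q ∨ p) there: w3:T. ✓
w3: successors {w5}; r ∧ ◇¬(q ∨ p) there: w5:F. ✗
w4: successors {w5}; r ∧ ◇¬(q ∨ p) there: w5:F. ✗
w5: no successors, so ◇(r ∧ ◇¬(q ∨ p)) fails. ✗
w6: successors {w1, w3, w5}; r ∧ ◇¬(q ∨ p) there: w1:F, w3:T, w5:F. ✓
Satisfying worlds: {w1, w6}.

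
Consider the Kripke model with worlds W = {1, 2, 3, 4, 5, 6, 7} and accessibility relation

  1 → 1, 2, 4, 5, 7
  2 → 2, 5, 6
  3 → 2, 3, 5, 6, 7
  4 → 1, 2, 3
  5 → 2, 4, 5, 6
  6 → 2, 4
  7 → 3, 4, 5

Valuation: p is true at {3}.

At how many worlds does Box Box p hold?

0

1: successors {1, 2, 4, 5, 7}; Box p there: 1:F, 2:F, 4:F, 5:F, 7:F. ✗
2: successors {2, 5, 6}; Box p there: 2:F, 5:F, 6:F. ✗
3: successors {2, 3, 5, 6, 7}; Box p there: 2:F, 3:F, 5:F, 6:F, 7:F. ✗
4: successors {1, 2, 3}; Box p there: 1:F, 2:F, 3:F. ✗
5: successors {2, 4, 5, 6}; Box p there: 2:F, 4:F, 5:F, 6:F. ✗
6: successors {2, 4}; Box p there: 2:F, 4:F. ✗
7: successors {3, 4, 5}; Box p there: 3:F, 4:F, 5:F. ✗
Satisfying worlds: ∅.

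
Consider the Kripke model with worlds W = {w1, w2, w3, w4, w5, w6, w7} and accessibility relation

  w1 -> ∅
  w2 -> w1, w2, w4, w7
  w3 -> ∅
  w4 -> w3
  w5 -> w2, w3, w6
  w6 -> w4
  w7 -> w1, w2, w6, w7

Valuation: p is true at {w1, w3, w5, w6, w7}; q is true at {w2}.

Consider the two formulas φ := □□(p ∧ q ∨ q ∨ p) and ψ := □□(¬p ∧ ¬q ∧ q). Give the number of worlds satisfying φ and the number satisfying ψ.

4 and 3

For □□(p ∧ q ∨ q ∨ p):
w1: no successors, so □□(p ∧ q ∨ q ∨ p) holds vacuously. ✓
w2: successors {w1, w2, w4, w7}; □(p ∧ q ∨ q ∨ p) there: w1:T, w2:F, w4:T, w7:T. ✗
w3: no successors, so □□(p ∧ q ∨ q ∨ p) holds vacuously. ✓
w4: successors {w3}; □(p ∧ q ∨ q ∨ p) there: w3:T. ✓
w5: successors {w2, w3, w6}; □(p ∧ q ∨ q ∨ p) there: w2:F, w3:T, w6:F. ✗
w6: successors {w4}; □(p ∧ q ∨ q ∨ p) there: w4:T. ✓
w7: successors {w1, w2, w6, w7}; □(p ∧ q ∨ q ∨ p) there: w1:T, w2:F, w6:F, w7:T. ✗
— 4 worlds.
For □□(¬p ∧ ¬q ∧ q):
w1: no successors, so □□(¬p ∧ ¬q ∧ q) holds vacuously. ✓
w2: successors {w1, w2, w4, w7}; □(¬p ∧ ¬q ∧ q) there: w1:T, w2:F, w4:F, w7:F. ✗
w3: no successors, so □□(¬p ∧ ¬q ∧ q) holds vacuously. ✓
w4: successors {w3}; □(¬p ∧ ¬q ∧ q) there: w3:T. ✓
w5: successors {w2, w3, w6}; □(¬p ∧ ¬q ∧ q) there: w2:F, w3:T, w6:F. ✗
w6: successors {w4}; □(¬p ∧ ¬q ∧ q) there: w4:F. ✗
w7: successors {w1, w2, w6, w7}; □(¬p ∧ ¬q ∧ q) there: w1:T, w2:F, w6:F, w7:F. ✗
— 3 worlds.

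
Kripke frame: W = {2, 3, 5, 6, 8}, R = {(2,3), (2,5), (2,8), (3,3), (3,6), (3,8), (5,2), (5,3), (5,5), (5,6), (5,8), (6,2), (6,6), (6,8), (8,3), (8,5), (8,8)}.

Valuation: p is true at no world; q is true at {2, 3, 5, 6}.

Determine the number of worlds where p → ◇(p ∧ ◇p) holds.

5

2: p is F, ◇(p ∧ ◇p) is F. ✓
3: p is F, ◇(p ∧ ◇p) is F. ✓
5: p is F, ◇(p ∧ ◇p) is F. ✓
6: p is F, ◇(p ∧ ◇p) is F. ✓
8: p is F, ◇(p ∧ ◇p) is F. ✓
Satisfying worlds: {2, 3, 5, 6, 8}.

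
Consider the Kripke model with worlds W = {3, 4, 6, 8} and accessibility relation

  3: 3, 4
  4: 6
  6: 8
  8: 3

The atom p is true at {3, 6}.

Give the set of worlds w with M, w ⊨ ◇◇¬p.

3: successors {3, 4}; ◇¬p there: 3:T, 4:F. ✓
4: successors {6}; ◇¬p there: 6:T. ✓
6: successors {8}; ◇¬p there: 8:F. ✗
8: successors {3}; ◇¬p there: 3:T. ✓

{3, 4, 8}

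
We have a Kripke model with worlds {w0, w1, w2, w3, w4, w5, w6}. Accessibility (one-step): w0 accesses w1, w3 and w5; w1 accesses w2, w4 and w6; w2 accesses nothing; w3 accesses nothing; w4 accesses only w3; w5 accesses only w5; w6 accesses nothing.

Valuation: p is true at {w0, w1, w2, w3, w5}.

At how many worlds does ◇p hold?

4

w0: successors {w1, w3, w5}; p there: w1:T, w3:T, w5:T. ✓
w1: successors {w2, w4, w6}; p there: w2:T, w4:F, w6:F. ✓
w2: no successors, so ◇p fails. ✗
w3: no successors, so ◇p fails. ✗
w4: successors {w3}; p there: w3:T. ✓
w5: successors {w5}; p there: w5:T. ✓
w6: no successors, so ◇p fails. ✗
Satisfying worlds: {w0, w1, w4, w5}.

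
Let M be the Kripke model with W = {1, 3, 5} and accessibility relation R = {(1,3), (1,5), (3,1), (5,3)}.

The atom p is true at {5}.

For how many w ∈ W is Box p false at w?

1: successors {3, 5}; p there: 3:F, 5:T. ✗
3: successors {1}; p there: 1:F. ✗
5: successors {3}; p there: 3:F. ✗
Satisfying worlds: ∅.
So Box p fails at the other 3 worlds.

3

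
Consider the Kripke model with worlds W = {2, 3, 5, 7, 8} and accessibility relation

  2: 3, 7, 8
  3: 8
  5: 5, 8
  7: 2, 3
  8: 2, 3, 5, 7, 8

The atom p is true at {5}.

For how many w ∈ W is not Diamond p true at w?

3

2: Diamond p is F. ✓
3: Diamond p is F. ✓
5: Diamond p is T. ✗
7: Diamond p is F. ✓
8: Diamond p is T. ✗
Satisfying worlds: {2, 3, 7}.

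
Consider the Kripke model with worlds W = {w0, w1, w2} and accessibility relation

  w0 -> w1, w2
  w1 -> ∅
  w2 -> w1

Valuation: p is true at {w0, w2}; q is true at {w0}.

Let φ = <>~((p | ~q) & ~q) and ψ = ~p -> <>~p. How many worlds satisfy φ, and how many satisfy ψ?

0 and 2

For <>~((p | ~q) & ~q):
w0: successors {w1, w2}; ~((p | ~q) & ~q) there: w1:F, w2:F. ✗
w1: no successors, so <>~((p | ~q) & ~q) fails. ✗
w2: successors {w1}; ~((p | ~q) & ~q) there: w1:F. ✗
— 0 worlds.
For ~p -> <>~p:
w0: ~p is F, <>~p is T. ✓
w1: ~p is T, <>~p is F. ✗
w2: ~p is F, <>~p is T. ✓
— 2 worlds.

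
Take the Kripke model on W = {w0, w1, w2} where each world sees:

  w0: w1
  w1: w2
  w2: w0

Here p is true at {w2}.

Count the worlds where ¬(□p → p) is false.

w0: □p → p is T. ✗
w1: □p → p is F. ✓
w2: □p → p is T. ✗
Satisfying worlds: {w1}.
So ¬(□p → p) fails at the other 2 worlds.

2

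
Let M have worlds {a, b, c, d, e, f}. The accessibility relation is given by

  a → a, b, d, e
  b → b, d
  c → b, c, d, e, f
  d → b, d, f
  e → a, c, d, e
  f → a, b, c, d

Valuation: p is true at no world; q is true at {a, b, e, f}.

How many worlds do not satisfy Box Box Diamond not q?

0

a: successors {a, b, d, e}; Box Diamond not q there: a:T, b:T, d:T, e:T. ✓
b: successors {b, d}; Box Diamond not q there: b:T, d:T. ✓
c: successors {b, c, d, e, f}; Box Diamond not q there: b:T, c:T, d:T, e:T, f:T. ✓
d: successors {b, d, f}; Box Diamond not q there: b:T, d:T, f:T. ✓
e: successors {a, c, d, e}; Box Diamond not q there: a:T, c:T, d:T, e:T. ✓
f: successors {a, b, c, d}; Box Diamond not q there: a:T, b:T, c:T, d:T. ✓
Satisfying worlds: {a, b, c, d, e, f}.
So Box Box Diamond not q fails at the other 0 worlds.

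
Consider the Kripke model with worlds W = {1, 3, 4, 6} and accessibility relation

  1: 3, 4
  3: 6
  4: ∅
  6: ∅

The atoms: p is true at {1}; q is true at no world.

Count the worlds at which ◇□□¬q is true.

2

1: successors {3, 4}; □□¬q there: 3:T, 4:T. ✓
3: successors {6}; □□¬q there: 6:T. ✓
4: no successors, so ◇□□¬q fails. ✗
6: no successors, so ◇□□¬q fails. ✗
Satisfying worlds: {1, 3}.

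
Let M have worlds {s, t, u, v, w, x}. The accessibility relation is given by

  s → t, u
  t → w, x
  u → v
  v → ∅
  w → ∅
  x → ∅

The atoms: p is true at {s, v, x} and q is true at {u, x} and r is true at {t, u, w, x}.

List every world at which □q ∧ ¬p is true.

s: □q is F, ¬p is F. ✗
t: □q is F, ¬p is T. ✗
u: □q is F, ¬p is T. ✗
v: □q is T, ¬p is F. ✗
w: □q is T, ¬p is T. ✓
x: □q is T, ¬p is F. ✗

{w}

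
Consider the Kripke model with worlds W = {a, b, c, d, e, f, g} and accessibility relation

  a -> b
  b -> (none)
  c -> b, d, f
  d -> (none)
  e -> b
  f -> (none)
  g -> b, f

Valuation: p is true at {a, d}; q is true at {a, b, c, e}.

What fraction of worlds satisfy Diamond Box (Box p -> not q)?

a: successors {b}; Box (Box p -> not q) there: b:T. ✓
b: no successors, so Diamond Box (Box p -> not q) fails. ✗
c: successors {b, d, f}; Box (Box p -> not q) there: b:T, d:T, f:T. ✓
d: no successors, so Diamond Box (Box p -> not q) fails. ✗
e: successors {b}; Box (Box p -> not q) there: b:T. ✓
f: no successors, so Diamond Box (Box p -> not q) fails. ✗
g: successors {b, f}; Box (Box p -> not q) there: b:T, f:T. ✓
That's 4 of 7 worlds, so 4/7.

4/7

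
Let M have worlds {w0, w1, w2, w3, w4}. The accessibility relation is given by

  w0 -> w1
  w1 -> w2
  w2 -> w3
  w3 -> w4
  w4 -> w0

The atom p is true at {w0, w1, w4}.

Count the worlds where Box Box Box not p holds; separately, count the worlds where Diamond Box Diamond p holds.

For Box Box Box not p:
w0: successors {w1}; Box Box not p there: w1:T. ✓
w1: successors {w2}; Box Box not p there: w2:F. ✗
w2: successors {w3}; Box Box not p there: w3:F. ✗
w3: successors {w4}; Box Box not p there: w4:F. ✗
w4: successors {w0}; Box Box not p there: w0:T. ✓
— 2 worlds.
For Diamond Box Diamond p:
w0: successors {w1}; Box Diamond p there: w1:F. ✗
w1: successors {w2}; Box Diamond p there: w2:T. ✓
w2: successors {w3}; Box Diamond p there: w3:T. ✓
w3: successors {w4}; Box Diamond p there: w4:T. ✓
w4: successors {w0}; Box Diamond p there: w0:F. ✗
— 3 worlds.

2 and 3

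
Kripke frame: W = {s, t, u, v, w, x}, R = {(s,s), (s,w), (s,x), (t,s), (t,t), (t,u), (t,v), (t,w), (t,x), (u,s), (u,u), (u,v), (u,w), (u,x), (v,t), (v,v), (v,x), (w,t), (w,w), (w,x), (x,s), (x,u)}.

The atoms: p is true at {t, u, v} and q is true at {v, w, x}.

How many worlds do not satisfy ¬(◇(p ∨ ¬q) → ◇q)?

5

s: ◇(p ∨ ¬q) → ◇q is T. ✗
t: ◇(p ∨ ¬q) → ◇q is T. ✗
u: ◇(p ∨ ¬q) → ◇q is T. ✗
v: ◇(p ∨ ¬q) → ◇q is T. ✗
w: ◇(p ∨ ¬q) → ◇q is T. ✗
x: ◇(p ∨ ¬q) → ◇q is F. ✓
Satisfying worlds: {x}.
So ¬(◇(p ∨ ¬q) → ◇q) fails at the other 5 worlds.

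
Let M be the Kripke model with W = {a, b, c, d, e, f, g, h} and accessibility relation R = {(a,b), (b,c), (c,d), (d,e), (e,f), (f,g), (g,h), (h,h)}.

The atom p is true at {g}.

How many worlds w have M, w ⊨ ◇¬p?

7

a: successors {b}; ¬p there: b:T. ✓
b: successors {c}; ¬p there: c:T. ✓
c: successors {d}; ¬p there: d:T. ✓
d: successors {e}; ¬p there: e:T. ✓
e: successors {f}; ¬p there: f:T. ✓
f: successors {g}; ¬p there: g:F. ✗
g: successors {h}; ¬p there: h:T. ✓
h: successors {h}; ¬p there: h:T. ✓
Satisfying worlds: {a, b, c, d, e, g, h}.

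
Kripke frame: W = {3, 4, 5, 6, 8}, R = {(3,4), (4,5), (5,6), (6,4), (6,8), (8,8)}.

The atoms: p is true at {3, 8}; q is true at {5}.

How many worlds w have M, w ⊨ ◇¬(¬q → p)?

3

3: successors {4}; ¬(¬q → p) there: 4:T. ✓
4: successors {5}; ¬(¬q → p) there: 5:F. ✗
5: successors {6}; ¬(¬q → p) there: 6:T. ✓
6: successors {4, 8}; ¬(¬q → p) there: 4:T, 8:F. ✓
8: successors {8}; ¬(¬q → p) there: 8:F. ✗
Satisfying worlds: {3, 5, 6}.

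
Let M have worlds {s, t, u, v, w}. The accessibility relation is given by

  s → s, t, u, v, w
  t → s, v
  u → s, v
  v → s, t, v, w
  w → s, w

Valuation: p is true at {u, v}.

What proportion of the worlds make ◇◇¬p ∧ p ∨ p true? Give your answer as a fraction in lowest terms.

2/5

s: ◇◇¬p ∧ p is F, p is F. ✗
t: ◇◇¬p ∧ p is F, p is F. ✗
u: ◇◇¬p ∧ p is T, p is T. ✓
v: ◇◇¬p ∧ p is T, p is T. ✓
w: ◇◇¬p ∧ p is F, p is F. ✗
That's 2 of 5 worlds, so 2/5.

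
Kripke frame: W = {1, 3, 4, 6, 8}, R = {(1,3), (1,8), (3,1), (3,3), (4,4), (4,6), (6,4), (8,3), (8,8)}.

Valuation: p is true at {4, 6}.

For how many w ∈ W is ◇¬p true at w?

3

1: successors {3, 8}; ¬p there: 3:T, 8:T. ✓
3: successors {1, 3}; ¬p there: 1:T, 3:T. ✓
4: successors {4, 6}; ¬p there: 4:F, 6:F. ✗
6: successors {4}; ¬p there: 4:F. ✗
8: successors {3, 8}; ¬p there: 3:T, 8:T. ✓
Satisfying worlds: {1, 3, 8}.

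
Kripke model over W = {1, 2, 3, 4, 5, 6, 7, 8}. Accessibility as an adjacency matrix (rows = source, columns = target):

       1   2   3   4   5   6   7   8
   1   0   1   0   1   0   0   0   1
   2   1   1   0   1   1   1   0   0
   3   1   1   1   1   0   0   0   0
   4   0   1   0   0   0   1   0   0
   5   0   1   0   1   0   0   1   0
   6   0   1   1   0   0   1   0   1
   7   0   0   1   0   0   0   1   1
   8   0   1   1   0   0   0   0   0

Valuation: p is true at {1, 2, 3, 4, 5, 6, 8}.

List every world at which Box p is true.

1: successors {2, 4, 8}; p there: 2:T, 4:T, 8:T. ✓
2: successors {1, 2, 4, 5, 6}; p there: 1:T, 2:T, 4:T, 5:T, 6:T. ✓
3: successors {1, 2, 3, 4}; p there: 1:T, 2:T, 3:T, 4:T. ✓
4: successors {2, 6}; p there: 2:T, 6:T. ✓
5: successors {2, 4, 7}; p there: 2:T, 4:T, 7:F. ✗
6: successors {2, 3, 6, 8}; p there: 2:T, 3:T, 6:T, 8:T. ✓
7: successors {3, 7, 8}; p there: 3:T, 7:F, 8:T. ✗
8: successors {2, 3}; p there: 2:T, 3:T. ✓

{1, 2, 3, 4, 6, 8}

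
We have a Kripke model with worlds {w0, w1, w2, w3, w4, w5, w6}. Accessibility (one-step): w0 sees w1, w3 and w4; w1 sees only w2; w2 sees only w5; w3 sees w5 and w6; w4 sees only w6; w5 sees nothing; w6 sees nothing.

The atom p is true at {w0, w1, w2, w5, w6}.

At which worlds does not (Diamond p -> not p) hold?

w0: Diamond p -> not p is F. ✓
w1: Diamond p -> not p is F. ✓
w2: Diamond p -> not p is F. ✓
w3: Diamond p -> not p is T. ✗
w4: Diamond p -> not p is T. ✗
w5: Diamond p -> not p is T. ✗
w6: Diamond p -> not p is T. ✗

{w0, w1, w2}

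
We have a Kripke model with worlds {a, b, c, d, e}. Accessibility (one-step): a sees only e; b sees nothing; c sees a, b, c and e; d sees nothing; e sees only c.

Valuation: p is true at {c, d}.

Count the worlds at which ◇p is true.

a: successors {e}; p there: e:F. ✗
b: no successors, so ◇p fails. ✗
c: successors {a, b, c, e}; p there: a:F, b:F, c:T, e:F. ✓
d: no successors, so ◇p fails. ✗
e: successors {c}; p there: c:T. ✓
Satisfying worlds: {c, e}.

2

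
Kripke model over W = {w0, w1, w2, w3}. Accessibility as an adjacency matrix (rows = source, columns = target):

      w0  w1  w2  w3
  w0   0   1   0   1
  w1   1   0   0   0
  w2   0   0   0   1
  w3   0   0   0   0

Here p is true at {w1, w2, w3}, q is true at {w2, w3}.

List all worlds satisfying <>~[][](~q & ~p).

w0: successors {w1, w3}; ~[][](~q & ~p) there: w1:T, w3:F. ✓
w1: successors {w0}; ~[][](~q & ~p) there: w0:F. ✗
w2: successors {w3}; ~[][](~q & ~p) there: w3:F. ✗
w3: no successors, so <>~[][](~q & ~p) fails. ✗

{w0}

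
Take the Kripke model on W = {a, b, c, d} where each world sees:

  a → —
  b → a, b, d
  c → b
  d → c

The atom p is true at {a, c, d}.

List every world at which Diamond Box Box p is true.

a: no successors, so Diamond Box Box p fails. ✗
b: successors {a, b, d}; Box Box p there: a:T, b:F, d:F. ✓
c: successors {b}; Box Box p there: b:F. ✗
d: successors {c}; Box Box p there: c:F. ✗

{b}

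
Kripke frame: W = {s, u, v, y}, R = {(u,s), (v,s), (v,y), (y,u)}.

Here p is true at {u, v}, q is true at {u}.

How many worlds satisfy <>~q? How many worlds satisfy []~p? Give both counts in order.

For <>~q:
s: no successors, so <>~q fails. ✗
u: successors {s}; ~q there: s:T. ✓
v: successors {s, y}; ~q there: s:T, y:T. ✓
y: successors {u}; ~q there: u:F. ✗
— 2 worlds.
For []~p:
s: no successors, so []~p holds vacuously. ✓
u: successors {s}; ~p there: s:T. ✓
v: successors {s, y}; ~p there: s:T, y:T. ✓
y: successors {u}; ~p there: u:F. ✗
— 3 worlds.

2 and 3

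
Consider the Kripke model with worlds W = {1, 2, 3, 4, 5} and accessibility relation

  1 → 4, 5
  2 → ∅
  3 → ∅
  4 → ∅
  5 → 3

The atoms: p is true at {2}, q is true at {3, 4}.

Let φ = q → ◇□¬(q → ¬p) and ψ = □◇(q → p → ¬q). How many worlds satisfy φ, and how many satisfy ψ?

3 and 3

For q → ◇□¬(q → ¬p):
1: q is F, ◇□¬(q → ¬p) is T. ✓
2: q is F, ◇□¬(q → ¬p) is F. ✓
3: q is T, ◇□¬(q → ¬p) is F. ✗
4: q is T, ◇□¬(q → ¬p) is F. ✗
5: q is F, ◇□¬(q → ¬p) is T. ✓
— 3 worlds.
For □◇(q → p → ¬q):
1: successors {4, 5}; ◇(q → p → ¬q) there: 4:F, 5:T. ✗
2: no successors, so □◇(q → p → ¬q) holds vacuously. ✓
3: no successors, so □◇(q → p → ¬q) holds vacuously. ✓
4: no successors, so □◇(q → p → ¬q) holds vacuously. ✓
5: successors {3}; ◇(q → p → ¬q) there: 3:F. ✗
— 3 worlds.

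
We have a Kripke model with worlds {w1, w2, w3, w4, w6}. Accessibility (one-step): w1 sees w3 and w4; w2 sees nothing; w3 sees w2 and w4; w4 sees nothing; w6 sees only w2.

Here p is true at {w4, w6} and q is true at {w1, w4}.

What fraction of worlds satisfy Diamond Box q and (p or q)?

2/5

w1: Diamond Box q is T, p or q is T. ✓
w2: Diamond Box q is F, p or q is F. ✗
w3: Diamond Box q is T, p or q is F. ✗
w4: Diamond Box q is F, p or q is T. ✗
w6: Diamond Box q is T, p or q is T. ✓
That's 2 of 5 worlds, so 2/5.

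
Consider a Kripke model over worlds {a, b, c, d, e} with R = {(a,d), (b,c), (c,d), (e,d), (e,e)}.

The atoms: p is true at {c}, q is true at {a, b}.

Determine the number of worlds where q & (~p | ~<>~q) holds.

2

a: q is T, ~p | ~<>~q is T. ✓
b: q is T, ~p | ~<>~q is T. ✓
c: q is F, ~p | ~<>~q is F. ✗
d: q is F, ~p | ~<>~q is T. ✗
e: q is F, ~p | ~<>~q is T. ✗
Satisfying worlds: {a, b}.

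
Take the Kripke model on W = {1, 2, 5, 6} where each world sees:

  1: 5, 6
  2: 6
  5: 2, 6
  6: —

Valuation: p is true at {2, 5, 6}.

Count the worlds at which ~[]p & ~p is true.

0

1: ~[]p is F, ~p is T. ✗
2: ~[]p is F, ~p is F. ✗
5: ~[]p is F, ~p is F. ✗
6: ~[]p is F, ~p is F. ✗
Satisfying worlds: ∅.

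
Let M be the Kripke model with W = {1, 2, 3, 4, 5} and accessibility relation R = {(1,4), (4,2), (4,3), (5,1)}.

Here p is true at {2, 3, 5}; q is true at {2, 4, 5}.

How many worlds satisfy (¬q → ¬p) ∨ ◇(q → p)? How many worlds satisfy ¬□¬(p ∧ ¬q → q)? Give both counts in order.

For (¬q → ¬p) ∨ ◇(q → p):
1: ¬q → ¬p is T, ◇(q → p) is F. ✓
2: ¬q → ¬p is T, ◇(q → p) is F. ✓
3: ¬q → ¬p is F, ◇(q → p) is F. ✗
4: ¬q → ¬p is T, ◇(q → p) is T. ✓
5: ¬q → ¬p is T, ◇(q → p) is T. ✓
— 4 worlds.
For ¬□¬(p ∧ ¬q → q):
1: □¬(p ∧ ¬q → q) is F. ✓
2: □¬(p ∧ ¬q → q) is T. ✗
3: □¬(p ∧ ¬q → q) is T. ✗
4: □¬(p ∧ ¬q → q) is F. ✓
5: □¬(p ∧ ¬q → q) is F. ✓
— 3 worlds.

4 and 3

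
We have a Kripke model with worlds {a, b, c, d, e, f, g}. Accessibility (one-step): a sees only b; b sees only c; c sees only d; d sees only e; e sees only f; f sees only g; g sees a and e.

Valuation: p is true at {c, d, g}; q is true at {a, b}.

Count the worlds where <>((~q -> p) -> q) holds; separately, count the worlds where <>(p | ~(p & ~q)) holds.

For <>((~q -> p) -> q):
a: successors {b}; (~q -> p) -> q there: b:T. ✓
b: successors {c}; (~q -> p) -> q there: c:F. ✗
c: successors {d}; (~q -> p) -> q there: d:F. ✗
d: successors {e}; (~q -> p) -> q there: e:T. ✓
e: successors {f}; (~q -> p) -> q there: f:T. ✓
f: successors {g}; (~q -> p) -> q there: g:F. ✗
g: successors {a, e}; (~q -> p) -> q there: a:T, e:T. ✓
— 4 worlds.
For <>(p | ~(p & ~q)):
a: successors {b}; p | ~(p & ~q) there: b:T. ✓
b: successors {c}; p | ~(p & ~q) there: c:T. ✓
c: successors {d}; p | ~(p & ~q) there: d:T. ✓
d: successors {e}; p | ~(p & ~q) there: e:T. ✓
e: successors {f}; p | ~(p & ~q) there: f:T. ✓
f: successors {g}; p | ~(p & ~q) there: g:T. ✓
g: successors {a, e}; p | ~(p & ~q) there: a:T, e:T. ✓
— 7 worlds.

4 and 7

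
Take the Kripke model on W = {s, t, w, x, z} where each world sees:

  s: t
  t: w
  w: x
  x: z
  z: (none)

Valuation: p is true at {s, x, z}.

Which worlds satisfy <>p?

s: successors {t}; p there: t:F. ✗
t: successors {w}; p there: w:F. ✗
w: successors {x}; p there: x:T. ✓
x: successors {z}; p there: z:T. ✓
z: no successors, so <>p fails. ✗

{w, x}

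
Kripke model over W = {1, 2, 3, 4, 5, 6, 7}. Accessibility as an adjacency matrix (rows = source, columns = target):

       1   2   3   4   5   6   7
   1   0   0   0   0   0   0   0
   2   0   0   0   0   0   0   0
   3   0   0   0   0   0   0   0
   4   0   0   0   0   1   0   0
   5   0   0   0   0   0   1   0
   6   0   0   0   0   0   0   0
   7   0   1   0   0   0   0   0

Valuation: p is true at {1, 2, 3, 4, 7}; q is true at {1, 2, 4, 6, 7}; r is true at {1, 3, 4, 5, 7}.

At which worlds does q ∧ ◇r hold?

{4}

1: q is T, ◇r is F. ✗
2: q is T, ◇r is F. ✗
3: q is F, ◇r is F. ✗
4: q is T, ◇r is T. ✓
5: q is F, ◇r is F. ✗
6: q is T, ◇r is F. ✗
7: q is T, ◇r is F. ✗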